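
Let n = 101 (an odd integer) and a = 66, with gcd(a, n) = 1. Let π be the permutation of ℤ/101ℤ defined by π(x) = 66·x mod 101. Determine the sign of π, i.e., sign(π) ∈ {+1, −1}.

Start at x=64: 64 → 83 → 24 → 69 → 9 → 89 → 16 → … (one orbit).
2 cycles of lengths [100, 1].
n − c = 101 − 2 = 99; sign = (−1)^99 = -1.
Check: (66/101) = -1 by Zolotarev.

-1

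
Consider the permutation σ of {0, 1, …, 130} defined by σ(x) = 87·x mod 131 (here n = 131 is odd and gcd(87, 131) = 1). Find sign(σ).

-1

Start at x=53: 53 → 26 → 35 → 32 → 33 → 120 → 91 → … (one orbit).
The orbit structure of x ↦ 87x mod 131: 2 orbits of sizes [130, 1].
131 − 2 = 129 transpositions; sign(π) = (−1)^129 = -1.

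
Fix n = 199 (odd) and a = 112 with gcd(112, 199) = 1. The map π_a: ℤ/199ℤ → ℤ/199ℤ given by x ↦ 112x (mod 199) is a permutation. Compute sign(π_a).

Start at x=45: 45 → 65 → 116 → 57 → 16 → 1 → 112 → … (one orbit).
The orbit structure of x ↦ 112x mod 199: 3 orbits of sizes [99, 99, 1].
Σ(ℓ_i−1) = 199−3 = 196; sign = (−1)^196 = +1.
Via Zolotarev, sign(π_{112}) = (112|199) = +1.

+1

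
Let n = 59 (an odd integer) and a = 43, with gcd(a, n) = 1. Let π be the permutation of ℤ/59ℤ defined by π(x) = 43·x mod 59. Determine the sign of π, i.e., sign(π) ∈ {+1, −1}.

-1

Orbit of 42 under x↦43x: [42, 36, 14, 12, 44, 4, 54]… (length divides ord_59(43)).
The orbit structure of x ↦ 43x mod 59: 2 orbits of sizes [58, 1].
sign(π) = (−1)^{n − #cycles} = (−1)^{59−2} = (−1)^57 = -1.
(43|59)_J = -1 (Zolotarev's lemma cross-check).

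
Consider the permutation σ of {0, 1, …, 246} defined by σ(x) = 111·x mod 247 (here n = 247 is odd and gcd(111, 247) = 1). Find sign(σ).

Trace 17: π^k(17) = [17, 158, 1, 111, 218, 239, 100] for k=0..6.
Decompose π into cycles: lengths [36, 36, 36, 36, 36, 36, 12, 9, 9, 1] (10 cycles, including the fixed point 0).
sign(π) = (−1)^{n − #cycles} = (−1)^{247−10} = (−1)^237 = -1.
(111|247)_J = -1 (Zolotarev's lemma cross-check).

-1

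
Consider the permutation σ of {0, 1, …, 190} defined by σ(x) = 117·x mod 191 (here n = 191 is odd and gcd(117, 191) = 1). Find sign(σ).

Start at x=130: 130 → 121 → 23 → 17 → 79 → 75 → 180 → … (one orbit).
Decompose π into cycles: lengths [95, 95, 1] (3 cycles, including the fixed point 0).
Σ(ℓ_i−1) = 191−3 = 188; sign = (−1)^188 = +1.

+1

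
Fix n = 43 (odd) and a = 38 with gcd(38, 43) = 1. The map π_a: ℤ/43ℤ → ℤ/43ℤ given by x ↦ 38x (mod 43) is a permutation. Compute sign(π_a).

+1

Orbit of 9 under x↦38x: [9, 41, 10, 36, 35, 40, 15]… (length divides ord_43(38)).
3 cycles of lengths [21, 21, 1].
3 cycles on 43: each ℓ→(−1)^(ℓ−1), product (−1)^40 = +1.
(38|43)_J = +1 (Zolotarev's lemma cross-check).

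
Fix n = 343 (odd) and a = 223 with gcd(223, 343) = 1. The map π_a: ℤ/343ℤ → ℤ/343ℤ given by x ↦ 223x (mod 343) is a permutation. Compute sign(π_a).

Trace 225: π^k(225) = [225, 97, 22, 104, 211, 62, 106] for k=0..6.
10 cycles of lengths [98, 98, 98, 14, 14, 14, 2, 2, 2, 1].
With 10 cycles on 343 points, sign = (−1)^{343−10} = -1.

-1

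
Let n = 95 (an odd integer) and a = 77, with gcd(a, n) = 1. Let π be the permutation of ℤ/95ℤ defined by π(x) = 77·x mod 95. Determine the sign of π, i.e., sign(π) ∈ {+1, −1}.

Start at x=58: 58 → 1 → 77 → 39 → 58 (one orbit).
Cycle lengths of π_77 on ℤ/95ℤ: [4, 4, 4, 4, 4, 4, 4, 4, 4, 4, 4, 4, 4, 4, 4, 4, 4, 4, 4, 1, 1, 1, 1, 1, 1, 1, 1, 1, 1, 1, 1, 1, 1, 1, 1, 1, 1, 1]; 38 cycles in total.
sign(π) = (−1)^{n − #cycles} = (−1)^{95−38} = (−1)^57 = -1.
The Jacobi symbol (77|95) = -1 (Zolotarev) agrees.

-1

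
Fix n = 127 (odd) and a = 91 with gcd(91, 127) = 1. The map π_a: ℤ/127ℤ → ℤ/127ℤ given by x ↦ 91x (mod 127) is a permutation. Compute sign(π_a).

-1

Start at x=71: 71 → 111 → 68 → 92 → 117 → 106 → 121 → … (one orbit).
Cycle lengths of π_91 on ℤ/127ℤ: [126, 1]; 2 cycles in total.
sign(π) = (−1)^{n − #cycles} = (−1)^{127−2} = (−1)^125 = -1.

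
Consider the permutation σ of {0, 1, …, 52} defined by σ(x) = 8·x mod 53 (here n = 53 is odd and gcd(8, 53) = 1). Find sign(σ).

Start at x=30: 30 → 28 → 12 → 43 → 26 → 49 → 21 → … (one orbit).
2 cycles of lengths [52, 1].
With 2 cycles on 53 points, sign = (−1)^{53−2} = -1.

-1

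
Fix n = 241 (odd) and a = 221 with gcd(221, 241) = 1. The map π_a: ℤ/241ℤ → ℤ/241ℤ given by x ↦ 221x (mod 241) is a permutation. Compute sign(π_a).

+1

Trace 134: π^k(134) = [134, 212, 98, 209, 158, 214, 58] for k=0..6.
π_221 has 3 disjoint cycles with lengths [120, 120, 1] on {0,…,240}.
241 − 3 = 238 transpositions; sign(π) = (−1)^238 = +1.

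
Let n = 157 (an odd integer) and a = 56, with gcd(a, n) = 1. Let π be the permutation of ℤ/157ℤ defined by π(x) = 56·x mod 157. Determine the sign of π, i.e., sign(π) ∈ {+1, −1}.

+1

Orbit of 39 under x↦56x: [39, 143, 1, 56, 153, 90, 16]… (length divides ord_157(56)).
Cycle type of π: 26×6 + 1; total 7 cycles.
Σ(ℓ_i−1) = 157−7 = 150; sign = (−1)^150 = +1.
Zolotarev: (56|157) = +1, matching the cycle-count sign.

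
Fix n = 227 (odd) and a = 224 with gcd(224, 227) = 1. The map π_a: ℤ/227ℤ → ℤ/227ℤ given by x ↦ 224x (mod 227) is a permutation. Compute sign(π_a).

-1

Orbit of 83 under x↦224x: [83, 205, 66, 29, 140, 34, 125]… (length divides ord_227(224)).
Cycle type of π: 226 + 1; total 2 cycles.
227 − 2 = 225 transpositions; sign(π) = (−1)^225 = -1.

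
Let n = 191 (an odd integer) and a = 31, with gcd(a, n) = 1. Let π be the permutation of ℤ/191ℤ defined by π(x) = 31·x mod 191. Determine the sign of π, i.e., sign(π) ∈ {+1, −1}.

Orbit of 6 under x↦31x: [6, 186, 36, 161, 25, 11, 150]… (length divides ord_191(31)).
The orbit structure of x ↦ 31x mod 191: 6 orbits of sizes [38, 38, 38, 38, 38, 1].
6 cycles on 191: each ℓ→(−1)^(ℓ−1), product (−1)^185 = -1.

-1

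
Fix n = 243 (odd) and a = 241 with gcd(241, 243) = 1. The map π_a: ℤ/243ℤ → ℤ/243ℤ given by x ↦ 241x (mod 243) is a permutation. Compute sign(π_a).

Start at x=22: 22 → 199 → 88 → 67 → 109 → 25 → 193 → … (one orbit).
Cycle lengths of π_241 on ℤ/243ℤ: [81, 81, 27, 27, 9, 9, 3, 3, 1, 1, 1]; 11 cycles in total.
11 cycles on 243: each ℓ→(−1)^(ℓ−1), product (−1)^232 = +1.
Zolotarev: (241|243) = +1, matching the cycle-count sign.

+1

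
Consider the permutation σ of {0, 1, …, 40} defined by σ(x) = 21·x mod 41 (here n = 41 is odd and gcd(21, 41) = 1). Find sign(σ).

Trace 39: π^k(39) = [39, 40, 20, 10, 5, 23, 32] for k=0..6.
3 cycles of lengths [20, 20, 1].
41 − 3 = 38 transpositions; sign(π) = (−1)^38 = +1.

+1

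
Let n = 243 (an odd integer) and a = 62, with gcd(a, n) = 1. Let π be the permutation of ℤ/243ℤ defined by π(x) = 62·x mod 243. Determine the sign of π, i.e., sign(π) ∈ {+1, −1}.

-1

Orbit of 134 under x↦62x: [134, 46, 179, 163, 143, 118, 26]… (length divides ord_243(62)).
Cycle type of π: 54×3 + 18×3 + 6×3 + 2×4 + 1; total 14 cycles.
Σ(ℓ_i−1) = 243−14 = 229; sign = (−1)^229 = -1.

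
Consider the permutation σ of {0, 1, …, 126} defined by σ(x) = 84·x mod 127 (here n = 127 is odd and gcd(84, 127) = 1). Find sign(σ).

+1

Trace 70: π^k(70) = [70, 38, 17, 31, 64, 42, 99] for k=0..6.
3 cycles of lengths [63, 63, 1].
Σ(ℓ_i−1) = 127−3 = 124; sign = (−1)^124 = +1.
The Jacobi symbol (84|127) = +1 (Zolotarev) agrees.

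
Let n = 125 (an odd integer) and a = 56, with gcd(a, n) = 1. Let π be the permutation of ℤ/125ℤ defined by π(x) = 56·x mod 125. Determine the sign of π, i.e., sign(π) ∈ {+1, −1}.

+1

Start at x=96: 96 → 1 → 56 → 11 → 116 → 121 → 26 → … (one orbit).
Decompose π into cycles: lengths [25, 25, 25, 25, 5, 5, 5, 5, 1, 1, 1, 1, 1] (13 cycles, including the fixed point 0).
n − c = 125 − 13 = 112; sign = (−1)^112 = +1.
Via Zolotarev, sign(π_{56}) = (56|125) = +1.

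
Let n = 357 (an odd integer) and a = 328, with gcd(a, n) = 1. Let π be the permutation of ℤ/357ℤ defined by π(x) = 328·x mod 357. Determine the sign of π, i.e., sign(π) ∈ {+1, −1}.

Trace 139: π^k(139) = [139, 253, 160, 1, 328, 127, 244] for k=0..6.
Cycle type of π: 16×21 + 2×9 + 1×3; total 33 cycles.
357 − 33 = 324 transpositions; sign(π) = (−1)^324 = +1.
Via Zolotarev, sign(π_{328}) = (328|357) = +1.

+1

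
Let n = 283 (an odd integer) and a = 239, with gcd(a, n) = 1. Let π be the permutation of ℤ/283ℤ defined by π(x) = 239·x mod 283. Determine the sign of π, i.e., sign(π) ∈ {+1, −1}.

Orbit of 239 under x↦239x: [239, 238, 282, 44, 45, 1]… (length divides ord_283(239)).
π_239 has 48 disjoint cycles with lengths [6, 6, 6, 6, 6, 6, 6, 6, 6, 6, 6, 6, 6, 6, 6, 6, 6, 6, 6, 6, 6, 6, 6, 6, 6, 6, 6, 6, 6, 6, 6, 6, 6, 6, 6, 6, 6, 6, 6, 6, 6, 6, 6, 6, 6, 6, 6, 1] on {0,…,282}.
With 48 cycles on 283 points, sign = (−1)^{283−48} = -1.

-1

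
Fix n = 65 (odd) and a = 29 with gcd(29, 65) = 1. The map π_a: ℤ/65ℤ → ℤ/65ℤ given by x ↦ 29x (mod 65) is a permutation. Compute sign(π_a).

+1

Trace 29: π^k(29) = [29, 61, 14, 16, 9, 1] for k=0..5.
Cycle lengths of π_29 on ℤ/65ℤ: [6, 6, 6, 6, 6, 6, 6, 6, 3, 3, 3, 3, 2, 2, 1]; 15 cycles in total.
With 15 cycles on 65 points, sign = (−1)^{65−15} = +1.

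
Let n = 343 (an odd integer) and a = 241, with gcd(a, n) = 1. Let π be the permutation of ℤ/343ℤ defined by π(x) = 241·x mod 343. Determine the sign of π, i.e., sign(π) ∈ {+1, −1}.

-1

Start at x=52: 52 → 184 → 97 → 53 → 82 → 211 → 87 → … (one orbit).
The orbit structure of x ↦ 241x mod 343: 4 orbits of sizes [294, 42, 6, 1].
Σ(ℓ_i−1) = 343−4 = 339; sign = (−1)^339 = -1.
The Jacobi symbol (241|343) = -1 (Zolotarev) agrees.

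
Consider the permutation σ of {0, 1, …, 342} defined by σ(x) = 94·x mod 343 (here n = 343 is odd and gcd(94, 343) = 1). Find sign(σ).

-1

Orbit of 127 under x↦94x: [127, 276, 219, 6, 221, 194, 57]… (length divides ord_343(94)).
Decompose π into cycles: lengths [294, 42, 6, 1] (4 cycles, including the fixed point 0).
343 − 4 = 339 transpositions; sign(π) = (−1)^339 = -1.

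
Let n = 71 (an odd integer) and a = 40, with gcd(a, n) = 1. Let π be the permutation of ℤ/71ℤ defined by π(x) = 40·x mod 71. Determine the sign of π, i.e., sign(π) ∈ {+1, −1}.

Start at x=10: 10 → 45 → 25 → 6 → 27 → 15 → 32 → … (one orbit).
Decompose π into cycles: lengths [35, 35, 1] (3 cycles, including the fixed point 0).
With 3 cycles on 71 points, sign = (−1)^{71−3} = +1.

+1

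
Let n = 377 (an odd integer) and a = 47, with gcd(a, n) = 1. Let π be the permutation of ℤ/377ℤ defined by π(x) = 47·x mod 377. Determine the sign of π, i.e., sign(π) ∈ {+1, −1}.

Trace 248: π^k(248) = [248, 346, 51, 135, 313, 8, 376] for k=0..6.
The orbit structure of x ↦ 47x mod 377: 17 orbits of sizes [28, 28, 28, 28, 28, 28, 28, 28, 28, 28, 28, 28, 28, 4, 4, 4, 1].
n − c = 377 − 17 = 360; sign = (−1)^360 = +1.
Check: (47/377) = +1 by Zolotarev.

+1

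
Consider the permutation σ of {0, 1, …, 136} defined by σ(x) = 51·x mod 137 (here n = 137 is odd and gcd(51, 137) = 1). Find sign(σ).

-1

Trace 8: π^k(8) = [8, 134, 121, 6, 32, 125, 73] for k=0..6.
The orbit structure of x ↦ 51x mod 137: 2 orbits of sizes [136, 1].
2 cycles on 137: each ℓ→(−1)^(ℓ−1), product (−1)^135 = -1.
Check: (51/137) = -1 by Zolotarev.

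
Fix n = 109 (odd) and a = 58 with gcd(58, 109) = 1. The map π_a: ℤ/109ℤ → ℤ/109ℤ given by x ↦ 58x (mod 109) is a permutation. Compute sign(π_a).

-1

Orbit of 100 under x↦58x: [100, 23, 26, 91, 46, 52, 73]… (length divides ord_109(58)).
2 cycles of lengths [108, 1].
With 2 cycles on 109 points, sign = (−1)^{109−2} = -1.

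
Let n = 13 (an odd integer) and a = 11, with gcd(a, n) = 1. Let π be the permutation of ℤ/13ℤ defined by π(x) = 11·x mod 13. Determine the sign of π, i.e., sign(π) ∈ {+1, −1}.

-1

Trace 6: π^k(6) = [6, 1, 11, 4, 5, 3, 7] for k=0..6.
Cycle lengths of π_11 on ℤ/13ℤ: [12, 1]; 2 cycles in total.
sign(π) = (−1)^{n − #cycles} = (−1)^{13−2} = (−1)^11 = -1.
(11|13)_J = -1 (Zolotarev's lemma cross-check).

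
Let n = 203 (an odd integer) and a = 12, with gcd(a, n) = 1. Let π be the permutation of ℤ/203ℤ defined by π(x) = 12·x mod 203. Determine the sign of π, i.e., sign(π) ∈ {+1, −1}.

+1

Trace 157: π^k(157) = [157, 57, 75, 88, 41, 86, 17] for k=0..6.
23 cycles of lengths [12, 12, 12, 12, 12, 12, 12, 12, 12, 12, 12, 12, 12, 12, 6, 4, 4, 4, 4, 4, 4, 4, 1].
203 − 23 = 180 transpositions; sign(π) = (−1)^180 = +1.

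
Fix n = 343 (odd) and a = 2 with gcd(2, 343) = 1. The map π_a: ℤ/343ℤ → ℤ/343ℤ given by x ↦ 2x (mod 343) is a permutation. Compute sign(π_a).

+1

Trace 148: π^k(148) = [148, 296, 249, 155, 310, 277, 211] for k=0..6.
7 cycles of lengths [147, 147, 21, 21, 3, 3, 1].
n − c = 343 − 7 = 336; sign = (−1)^336 = +1.
(2|343)_J = +1 (Zolotarev's lemma cross-check).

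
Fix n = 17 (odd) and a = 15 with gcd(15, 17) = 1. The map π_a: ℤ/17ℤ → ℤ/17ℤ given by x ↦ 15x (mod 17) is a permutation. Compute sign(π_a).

+1

Trace 4: π^k(4) = [4, 9, 16, 2, 13, 8, 1] for k=0..6.
3 cycles of lengths [8, 8, 1].
With 3 cycles on 17 points, sign = (−1)^{17−3} = +1.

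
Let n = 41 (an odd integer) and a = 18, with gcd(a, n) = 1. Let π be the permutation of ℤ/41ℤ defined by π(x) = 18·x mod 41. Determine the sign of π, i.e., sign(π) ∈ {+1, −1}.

+1

Start at x=1: 1 → 18 → 37 → 10 → 16 → 1 (one orbit).
The orbit structure of x ↦ 18x mod 41: 9 orbits of sizes [5, 5, 5, 5, 5, 5, 5, 5, 1].
Σ(ℓ_i−1) = 41−9 = 32; sign = (−1)^32 = +1.
Zolotarev: (18|41) = +1, matching the cycle-count sign.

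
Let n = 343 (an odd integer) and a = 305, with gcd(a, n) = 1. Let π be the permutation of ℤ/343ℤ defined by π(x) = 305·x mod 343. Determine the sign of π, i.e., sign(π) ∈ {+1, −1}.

+1

Start at x=158: 158 → 170 → 57 → 235 → 331 → 113 → 165 → … (one orbit).
7 cycles of lengths [147, 147, 21, 21, 3, 3, 1].
343 − 7 = 336 transpositions; sign(π) = (−1)^336 = +1.
Check: (305/343) = +1 by Zolotarev.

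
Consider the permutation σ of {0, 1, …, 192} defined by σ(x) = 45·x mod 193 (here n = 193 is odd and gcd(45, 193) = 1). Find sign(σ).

Start at x=61: 61 → 43 → 5 → 32 → 89 → 145 → 156 → … (one orbit).
Decompose π into cycles: lengths [192, 1] (2 cycles, including the fixed point 0).
With 2 cycles on 193 points, sign = (−1)^{193−2} = -1.
(45|193)_J = -1 (Zolotarev's lemma cross-check).

-1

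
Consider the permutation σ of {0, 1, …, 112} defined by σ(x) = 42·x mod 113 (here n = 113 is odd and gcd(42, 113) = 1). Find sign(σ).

-1

Orbit of 98 under x↦42x: [98, 48, 95, 35, 1, 42, 69]… (length divides ord_113(42)).
Cycle lengths of π_42 on ℤ/113ℤ: [16, 16, 16, 16, 16, 16, 16, 1]; 8 cycles in total.
With 8 cycles on 113 points, sign = (−1)^{113−8} = -1.
Via Zolotarev, sign(π_{42}) = (42|113) = -1.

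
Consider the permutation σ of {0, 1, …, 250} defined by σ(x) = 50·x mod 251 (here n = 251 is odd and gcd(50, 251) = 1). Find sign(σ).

-1

Trace 151: π^k(151) = [151, 20, 247, 51, 40, 243, 102] for k=0..6.
π_50 has 6 disjoint cycles with lengths [50, 50, 50, 50, 50, 1] on {0,…,250}.
Σ(ℓ_i−1) = 251−6 = 245; sign = (−1)^245 = -1.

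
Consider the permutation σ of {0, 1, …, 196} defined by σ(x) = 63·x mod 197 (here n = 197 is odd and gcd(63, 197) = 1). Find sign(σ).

+1

Start at x=88: 88 → 28 → 188 → 24 → 133 → 105 → 114 → … (one orbit).
5 cycles of lengths [49, 49, 49, 49, 1].
197 − 5 = 192 transpositions; sign(π) = (−1)^192 = +1.
The Jacobi symbol (63|197) = +1 (Zolotarev) agrees.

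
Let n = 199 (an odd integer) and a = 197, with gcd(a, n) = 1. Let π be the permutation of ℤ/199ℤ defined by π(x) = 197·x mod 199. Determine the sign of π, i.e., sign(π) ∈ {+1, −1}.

Trace 180: π^k(180) = [180, 38, 123, 152, 94, 11, 177] for k=0..6.
Decompose π into cycles: lengths [198, 1] (2 cycles, including the fixed point 0).
n − c = 199 − 2 = 197; sign = (−1)^197 = -1.
Zolotarev: (197|199) = -1, matching the cycle-count sign.

-1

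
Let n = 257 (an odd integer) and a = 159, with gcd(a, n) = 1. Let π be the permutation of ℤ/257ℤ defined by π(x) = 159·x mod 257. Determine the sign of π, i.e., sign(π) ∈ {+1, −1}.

Trace 140: π^k(140) = [140, 158, 193, 104, 88, 114, 136] for k=0..6.
Cycle lengths of π_159 on ℤ/257ℤ: [128, 128, 1]; 3 cycles in total.
Σ(ℓ_i−1) = 257−3 = 254; sign = (−1)^254 = +1.

+1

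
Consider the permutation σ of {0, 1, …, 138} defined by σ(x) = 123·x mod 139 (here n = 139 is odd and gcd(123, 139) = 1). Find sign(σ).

Trace 22: π^k(22) = [22, 65, 72, 99, 84, 46, 98] for k=0..6.
π_123 has 2 disjoint cycles with lengths [138, 1] on {0,…,138}.
139 − 2 = 137 transpositions; sign(π) = (−1)^137 = -1.
Check: (123/139) = -1 by Zolotarev.

-1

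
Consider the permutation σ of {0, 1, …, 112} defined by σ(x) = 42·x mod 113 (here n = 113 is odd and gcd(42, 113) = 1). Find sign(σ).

-1

Orbit of 48 under x↦42x: [48, 95, 35, 1, 42, 69, 73]… (length divides ord_113(42)).
Cycle lengths of π_42 on ℤ/113ℤ: [16, 16, 16, 16, 16, 16, 16, 1]; 8 cycles in total.
sign(π) = (−1)^{n − #cycles} = (−1)^{113−8} = (−1)^105 = -1.
(42|113)_J = -1 (Zolotarev's lemma cross-check).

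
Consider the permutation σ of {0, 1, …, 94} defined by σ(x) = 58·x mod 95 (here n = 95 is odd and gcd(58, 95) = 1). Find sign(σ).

Start at x=1: 1 → 58 → 39 → 77 → 1 (one orbit).
38 cycles of lengths [4, 4, 4, 4, 4, 4, 4, 4, 4, 4, 4, 4, 4, 4, 4, 4, 4, 4, 4, 1, 1, 1, 1, 1, 1, 1, 1, 1, 1, 1, 1, 1, 1, 1, 1, 1, 1, 1].
With 38 cycles on 95 points, sign = (−1)^{95−38} = -1.

-1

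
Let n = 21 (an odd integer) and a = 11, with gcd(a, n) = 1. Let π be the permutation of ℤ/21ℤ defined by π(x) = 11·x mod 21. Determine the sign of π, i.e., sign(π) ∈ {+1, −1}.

-1

Trace 16: π^k(16) = [16, 8, 4, 2, 1, 11] for k=0..5.
Cycle lengths of π_11 on ℤ/21ℤ: [6, 6, 3, 3, 2, 1]; 6 cycles in total.
n − c = 21 − 6 = 15; sign = (−1)^15 = -1.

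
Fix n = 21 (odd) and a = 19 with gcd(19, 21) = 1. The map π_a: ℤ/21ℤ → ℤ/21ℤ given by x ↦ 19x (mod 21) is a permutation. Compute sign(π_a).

Orbit of 1 under x↦19x: [1, 19, 4, 13, 16, 10]… (length divides ord_21(19)).
Decompose π into cycles: lengths [6, 6, 6, 1, 1, 1] (6 cycles, including the fixed point 0).
sign(π) = (−1)^{n − #cycles} = (−1)^{21−6} = (−1)^15 = -1.
Via Zolotarev, sign(π_{19}) = (19|21) = -1.

-1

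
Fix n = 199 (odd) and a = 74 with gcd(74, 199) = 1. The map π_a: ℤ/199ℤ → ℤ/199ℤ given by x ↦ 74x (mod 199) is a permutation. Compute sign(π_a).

Start at x=11: 11 → 18 → 138 → 63 → 85 → 121 → 198 → … (one orbit).
Cycle lengths of π_74 on ℤ/199ℤ: [22, 22, 22, 22, 22, 22, 22, 22, 22, 1]; 10 cycles in total.
With 10 cycles on 199 points, sign = (−1)^{199−10} = -1.
Zolotarev: (74|199) = -1, matching the cycle-count sign.

-1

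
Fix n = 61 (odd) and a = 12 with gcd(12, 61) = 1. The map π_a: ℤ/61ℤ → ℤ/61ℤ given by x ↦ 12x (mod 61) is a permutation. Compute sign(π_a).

+1

Orbit of 12 under x↦12x: [12, 22, 20, 57, 13, 34, 42]… (length divides ord_61(12)).
The orbit structure of x ↦ 12x mod 61: 5 orbits of sizes [15, 15, 15, 15, 1].
5 cycles on 61: each ℓ→(−1)^(ℓ−1), product (−1)^56 = +1.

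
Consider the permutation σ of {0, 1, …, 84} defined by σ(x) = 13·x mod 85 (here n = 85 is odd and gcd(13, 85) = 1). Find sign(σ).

Start at x=72: 72 → 1 → 13 → 84 → 72 (one orbit).
The orbit structure of x ↦ 13x mod 85: 22 orbits of sizes [4, 4, 4, 4, 4, 4, 4, 4, 4, 4, 4, 4, 4, 4, 4, 4, 4, 4, 4, 4, 4, 1].
With 22 cycles on 85 points, sign = (−1)^{85−22} = -1.
The Jacobi symbol (13|85) = -1 (Zolotarev) agrees.

-1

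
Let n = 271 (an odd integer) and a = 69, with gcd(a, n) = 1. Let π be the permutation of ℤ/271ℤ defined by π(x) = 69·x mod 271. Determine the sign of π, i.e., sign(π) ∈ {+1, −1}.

+1

Trace 268: π^k(268) = [268, 64, 80, 100, 125, 224, 9] for k=0..6.
π_69 has 7 disjoint cycles with lengths [45, 45, 45, 45, 45, 45, 1] on {0,…,270}.
271 − 7 = 264 transpositions; sign(π) = (−1)^264 = +1.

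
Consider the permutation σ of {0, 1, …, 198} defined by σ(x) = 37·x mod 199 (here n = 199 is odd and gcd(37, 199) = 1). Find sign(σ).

-1

Trace 162: π^k(162) = [162, 24, 92, 21, 180, 93, 58] for k=0..6.
Cycle lengths of π_37 on ℤ/199ℤ: [18, 18, 18, 18, 18, 18, 18, 18, 18, 18, 18, 1]; 12 cycles in total.
Σ(ℓ_i−1) = 199−12 = 187; sign = (−1)^187 = -1.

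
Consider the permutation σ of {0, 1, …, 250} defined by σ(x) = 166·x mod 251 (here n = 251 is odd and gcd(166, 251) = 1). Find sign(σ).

Start at x=73: 73 → 70 → 74 → 236 → 20 → 57 → 175 → … (one orbit).
2 cycles of lengths [250, 1].
251 − 2 = 249 transpositions; sign(π) = (−1)^249 = -1.
(166|251)_J = -1 (Zolotarev's lemma cross-check).

-1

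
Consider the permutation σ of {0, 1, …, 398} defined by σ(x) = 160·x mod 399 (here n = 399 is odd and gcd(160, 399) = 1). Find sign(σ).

+1

Orbit of 1 under x↦160x: [1, 160, 64, 265, 106, 202]… (length divides ord_399(160)).
75 cycles of lengths [6, 6, 6, 6, 6, 6, 6, 6, 6, 6, 6, 6, 6, 6, 6, 6, 6, 6, 6, 6, 6, 6, 6, 6, 6, 6, 6, 6, 6, 6, 6, 6, 6, 6, 6, 6, 6, 6, 6, 6, 6, 6, 6, 6, 6, 6, 6, 6, 6, 6, 6, 6, 6, 6, 6, 6, 6, 6, 6, 6, 6, 6, 6, 2, 2, 2, 2, 2, 2, 2, 2, 2, 1, 1, 1].
75 cycles on 399: each ℓ→(−1)^(ℓ−1), product (−1)^324 = +1.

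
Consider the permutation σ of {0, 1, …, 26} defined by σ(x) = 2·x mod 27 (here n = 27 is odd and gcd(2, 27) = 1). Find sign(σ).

-1

Orbit of 8 under x↦2x: [8, 16, 5, 10, 20, 13, 26]… (length divides ord_27(2)).
π_2 has 4 disjoint cycles with lengths [18, 6, 2, 1] on {0,…,26}.
n − c = 27 − 4 = 23; sign = (−1)^23 = -1.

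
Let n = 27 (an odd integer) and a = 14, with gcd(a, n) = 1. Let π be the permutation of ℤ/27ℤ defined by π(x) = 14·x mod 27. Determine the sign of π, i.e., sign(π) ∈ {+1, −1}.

-1

Trace 1: π^k(1) = [1, 14, 7, 17, 22, 11, 19] for k=0..6.
π_14 has 4 disjoint cycles with lengths [18, 6, 2, 1] on {0,…,26}.
With 4 cycles on 27 points, sign = (−1)^{27−4} = -1.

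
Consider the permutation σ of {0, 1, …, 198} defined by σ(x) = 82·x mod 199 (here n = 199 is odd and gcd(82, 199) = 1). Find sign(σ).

Orbit of 116 under x↦82x: [116, 159, 103, 88, 52, 85, 5]… (length divides ord_199(82)).
Cycle type of π: 66×3 + 1; total 4 cycles.
With 4 cycles on 199 points, sign = (−1)^{199−4} = -1.
Via Zolotarev, sign(π_{82}) = (82|199) = -1.

-1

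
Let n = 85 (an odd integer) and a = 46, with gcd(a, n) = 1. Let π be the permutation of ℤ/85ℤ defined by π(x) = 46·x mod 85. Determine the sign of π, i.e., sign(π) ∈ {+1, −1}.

-1

Orbit of 81 under x↦46x: [81, 71, 36, 41, 16, 56, 26]… (length divides ord_85(46)).
The orbit structure of x ↦ 46x mod 85: 10 orbits of sizes [16, 16, 16, 16, 16, 1, 1, 1, 1, 1].
n − c = 85 − 10 = 75; sign = (−1)^75 = -1.
Check: (46/85) = -1 by Zolotarev.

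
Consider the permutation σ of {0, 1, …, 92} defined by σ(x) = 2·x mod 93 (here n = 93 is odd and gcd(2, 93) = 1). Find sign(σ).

Orbit of 2 under x↦2x: [2, 4, 8, 16, 32, 64, 35]… (length divides ord_93(2)).
14 cycles of lengths [10, 10, 10, 10, 10, 10, 5, 5, 5, 5, 5, 5, 2, 1].
Σ(ℓ_i−1) = 93−14 = 79; sign = (−1)^79 = -1.

-1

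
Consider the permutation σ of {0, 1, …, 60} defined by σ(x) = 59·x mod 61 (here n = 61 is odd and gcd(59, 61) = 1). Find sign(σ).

Orbit of 19 under x↦59x: [19, 23, 15, 31, 60, 2, 57]… (length divides ord_61(59)).
2 cycles of lengths [60, 1].
Σ(ℓ_i−1) = 61−2 = 59; sign = (−1)^59 = -1.

-1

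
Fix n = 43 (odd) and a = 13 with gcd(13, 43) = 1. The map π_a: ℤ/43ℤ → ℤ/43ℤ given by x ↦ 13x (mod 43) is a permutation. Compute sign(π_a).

Orbit of 17 under x↦13x: [17, 6, 35, 25, 24, 11, 14]… (length divides ord_43(13)).
3 cycles of lengths [21, 21, 1].
3 cycles on 43: each ℓ→(−1)^(ℓ−1), product (−1)^40 = +1.
Zolotarev: (13|43) = +1, matching the cycle-count sign.

+1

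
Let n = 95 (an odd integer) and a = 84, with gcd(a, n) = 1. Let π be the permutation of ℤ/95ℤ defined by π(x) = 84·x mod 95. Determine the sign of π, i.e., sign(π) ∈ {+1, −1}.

Orbit of 69 under x↦84x: [69, 1, 84, 26, 94, 11]… (length divides ord_95(84)).
Decompose π into cycles: lengths [6, 6, 6, 6, 6, 6, 6, 6, 6, 6, 6, 6, 6, 6, 6, 2, 2, 1] (18 cycles, including the fixed point 0).
With 18 cycles on 95 points, sign = (−1)^{95−18} = -1.
Via Zolotarev, sign(π_{84}) = (84|95) = -1.

-1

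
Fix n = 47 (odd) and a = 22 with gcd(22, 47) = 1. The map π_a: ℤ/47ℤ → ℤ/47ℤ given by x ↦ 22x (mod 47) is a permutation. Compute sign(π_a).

-1

Start at x=3: 3 → 19 → 42 → 31 → 24 → 11 → 7 → … (one orbit).
The orbit structure of x ↦ 22x mod 47: 2 orbits of sizes [46, 1].
sign(π) = (−1)^{n − #cycles} = (−1)^{47−2} = (−1)^45 = -1.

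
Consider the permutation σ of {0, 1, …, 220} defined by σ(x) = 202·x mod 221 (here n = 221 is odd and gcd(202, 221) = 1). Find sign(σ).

-1

Start at x=206: 206 → 64 → 110 → 120 → 151 → 4 → 145 → … (one orbit).
12 cycles of lengths [24, 24, 24, 24, 24, 24, 24, 24, 12, 8, 8, 1].
sign(π) = (−1)^{n − #cycles} = (−1)^{221−12} = (−1)^209 = -1.
(202|221)_J = -1 (Zolotarev's lemma cross-check).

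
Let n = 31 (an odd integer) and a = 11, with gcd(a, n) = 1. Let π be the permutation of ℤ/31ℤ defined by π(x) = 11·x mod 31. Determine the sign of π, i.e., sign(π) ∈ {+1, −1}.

Orbit of 9 under x↦11x: [9, 6, 4, 13, 19, 23, 5]… (length divides ord_31(11)).
Cycle lengths of π_11 on ℤ/31ℤ: [30, 1]; 2 cycles in total.
Σ(ℓ_i−1) = 31−2 = 29; sign = (−1)^29 = -1.

-1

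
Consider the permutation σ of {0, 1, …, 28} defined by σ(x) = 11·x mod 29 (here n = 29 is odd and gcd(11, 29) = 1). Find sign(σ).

Orbit of 2 under x↦11x: [2, 22, 10, 23, 21, 28, 18]… (length divides ord_29(11)).
Cycle lengths of π_11 on ℤ/29ℤ: [28, 1]; 2 cycles in total.
Σ(ℓ_i−1) = 29−2 = 27; sign = (−1)^27 = -1.
(11|29)_J = -1 (Zolotarev's lemma cross-check).

-1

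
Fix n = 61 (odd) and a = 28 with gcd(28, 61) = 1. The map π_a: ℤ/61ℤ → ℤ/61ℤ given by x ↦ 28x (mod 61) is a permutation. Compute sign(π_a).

Orbit of 37 under x↦28x: [37, 60, 33, 9, 8, 41, 50]… (length divides ord_61(28)).
Decompose π into cycles: lengths [20, 20, 20, 1] (4 cycles, including the fixed point 0).
n − c = 61 − 4 = 57; sign = (−1)^57 = -1.
(28|61)_J = -1 (Zolotarev's lemma cross-check).

-1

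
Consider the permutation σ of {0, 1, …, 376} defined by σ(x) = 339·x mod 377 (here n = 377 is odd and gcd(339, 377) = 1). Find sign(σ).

Orbit of 326 under x↦339x: [326, 53, 248, 1, 339, 313, 170]… (length divides ord_377(339)).
65 cycles of lengths [7, 7, 7, 7, 7, 7, 7, 7, 7, 7, 7, 7, 7, 7, 7, 7, 7, 7, 7, 7, 7, 7, 7, 7, 7, 7, 7, 7, 7, 7, 7, 7, 7, 7, 7, 7, 7, 7, 7, 7, 7, 7, 7, 7, 7, 7, 7, 7, 7, 7, 7, 7, 1, 1, 1, 1, 1, 1, 1, 1, 1, 1, 1, 1, 1].
sign(π) = (−1)^{n − #cycles} = (−1)^{377−65} = (−1)^312 = +1.
Via Zolotarev, sign(π_{339}) = (339|377) = +1.

+1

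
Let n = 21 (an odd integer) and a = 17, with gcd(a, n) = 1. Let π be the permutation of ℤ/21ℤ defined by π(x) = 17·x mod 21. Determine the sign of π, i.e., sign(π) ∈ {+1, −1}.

+1

Trace 17: π^k(17) = [17, 16, 20, 4, 5, 1] for k=0..5.
The orbit structure of x ↦ 17x mod 21: 5 orbits of sizes [6, 6, 6, 2, 1].
With 5 cycles on 21 points, sign = (−1)^{21−5} = +1.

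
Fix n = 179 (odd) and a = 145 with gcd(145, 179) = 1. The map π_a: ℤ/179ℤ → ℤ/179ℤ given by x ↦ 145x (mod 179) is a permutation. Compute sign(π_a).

+1

Start at x=48: 48 → 158 → 177 → 68 → 15 → 27 → 156 → … (one orbit).
π_145 has 3 disjoint cycles with lengths [89, 89, 1] on {0,…,178}.
sign(π) = (−1)^{n − #cycles} = (−1)^{179−3} = (−1)^176 = +1.
Zolotarev: (145|179) = +1, matching the cycle-count sign.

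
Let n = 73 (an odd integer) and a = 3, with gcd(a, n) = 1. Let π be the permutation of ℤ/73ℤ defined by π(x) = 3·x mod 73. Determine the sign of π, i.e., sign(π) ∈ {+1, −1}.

Trace 8: π^k(8) = [8, 24, 72, 70, 64, 46, 65] for k=0..6.
The orbit structure of x ↦ 3x mod 73: 7 orbits of sizes [12, 12, 12, 12, 12, 12, 1].
73 − 7 = 66 transpositions; sign(π) = (−1)^66 = +1.

+1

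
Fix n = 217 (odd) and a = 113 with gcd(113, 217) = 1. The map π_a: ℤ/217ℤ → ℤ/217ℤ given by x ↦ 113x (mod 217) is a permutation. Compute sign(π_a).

Orbit of 71 under x↦113x: [71, 211, 190, 204, 50, 8, 36]… (length divides ord_217(113)).
The orbit structure of x ↦ 113x mod 217: 21 orbits of sizes [15, 15, 15, 15, 15, 15, 15, 15, 15, 15, 15, 15, 15, 15, 1, 1, 1, 1, 1, 1, 1].
sign(π) = (−1)^{n − #cycles} = (−1)^{217−21} = (−1)^196 = +1.

+1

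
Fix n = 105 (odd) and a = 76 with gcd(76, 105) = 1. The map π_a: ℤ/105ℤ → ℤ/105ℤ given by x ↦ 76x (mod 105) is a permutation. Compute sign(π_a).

Start at x=1: 1 → 76 → 1 (one orbit).
Cycle lengths of π_76 on ℤ/105ℤ: [2, 2, 2, 2, 2, 2, 2, 2, 2, 2, 2, 2, 2, 2, 2, 2, 2, 2, 2, 2, 2, 2, 2, 2, 2, 2, 2, 2, 2, 2, 2, 2, 2, 2, 2, 2, 2, 2, 2, 2, 2, 2, 2, 2, 2, 1, 1, 1, 1, 1, 1, 1, 1, 1, 1, 1, 1, 1, 1, 1]; 60 cycles in total.
Σ(ℓ_i−1) = 105−60 = 45; sign = (−1)^45 = -1.
(76|105)_J = -1 (Zolotarev's lemma cross-check).

-1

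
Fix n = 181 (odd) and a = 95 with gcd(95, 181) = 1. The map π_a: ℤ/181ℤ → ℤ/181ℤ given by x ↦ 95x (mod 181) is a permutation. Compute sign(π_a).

-1

Start at x=114: 114 → 151 → 46 → 26 → 117 → 74 → 152 → … (one orbit).
Cycle lengths of π_95 on ℤ/181ℤ: [60, 60, 60, 1]; 4 cycles in total.
sign(π) = (−1)^{n − #cycles} = (−1)^{181−4} = (−1)^177 = -1.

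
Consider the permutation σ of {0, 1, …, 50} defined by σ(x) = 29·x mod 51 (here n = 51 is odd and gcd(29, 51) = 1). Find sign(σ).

Trace 11: π^k(11) = [11, 13, 20, 19, 41, 16, 5] for k=0..6.
The orbit structure of x ↦ 29x mod 51: 5 orbits of sizes [16, 16, 16, 2, 1].
Σ(ℓ_i−1) = 51−5 = 46; sign = (−1)^46 = +1.
(29|51)_J = +1 (Zolotarev's lemma cross-check).

+1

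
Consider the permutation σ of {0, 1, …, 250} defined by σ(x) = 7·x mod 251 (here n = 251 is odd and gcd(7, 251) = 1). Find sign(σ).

Start at x=110: 110 → 17 → 119 → 80 → 58 → 155 → 81 → … (one orbit).
The orbit structure of x ↦ 7x mod 251: 3 orbits of sizes [125, 125, 1].
251 − 3 = 248 transpositions; sign(π) = (−1)^248 = +1.
(7|251)_J = +1 (Zolotarev's lemma cross-check).

+1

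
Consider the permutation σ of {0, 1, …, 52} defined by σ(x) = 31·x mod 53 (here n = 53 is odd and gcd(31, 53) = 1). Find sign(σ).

Trace 30: π^k(30) = [30, 29, 51, 44, 39, 43, 8] for k=0..6.
π_31 has 2 disjoint cycles with lengths [52, 1] on {0,…,52}.
Σ(ℓ_i−1) = 53−2 = 51; sign = (−1)^51 = -1.
Check: (31/53) = -1 by Zolotarev.

-1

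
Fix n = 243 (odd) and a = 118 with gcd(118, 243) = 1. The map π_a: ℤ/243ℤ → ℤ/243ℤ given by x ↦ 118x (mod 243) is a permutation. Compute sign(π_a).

+1

Orbit of 208 under x↦118x: [208, 1, 118, 73, 109, 226, 181]… (length divides ord_243(118)).
The orbit structure of x ↦ 118x mod 243: 27 orbits of sizes [27, 27, 27, 27, 27, 27, 9, 9, 9, 9, 9, 9, 3, 3, 3, 3, 3, 3, 1, 1, 1, 1, 1, 1, 1, 1, 1].
243 − 27 = 216 transpositions; sign(π) = (−1)^216 = +1.
The Jacobi symbol (118|243) = +1 (Zolotarev) agrees.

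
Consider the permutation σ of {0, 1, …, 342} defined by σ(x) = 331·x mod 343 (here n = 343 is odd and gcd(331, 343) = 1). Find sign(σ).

+1

Start at x=86: 86 → 340 → 36 → 254 → 39 → 218 → 128 → … (one orbit).
Cycle type of π: 147×2 + 21×2 + 3×2 + 1; total 7 cycles.
Σ(ℓ_i−1) = 343−7 = 336; sign = (−1)^336 = +1.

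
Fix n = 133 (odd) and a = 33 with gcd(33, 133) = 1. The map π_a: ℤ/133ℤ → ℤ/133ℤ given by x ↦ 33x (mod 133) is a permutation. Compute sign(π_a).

Trace 117: π^k(117) = [117, 4, 132, 100, 108, 106, 40] for k=0..6.
9 cycles of lengths [18, 18, 18, 18, 18, 18, 18, 6, 1].
9 cycles on 133: each ℓ→(−1)^(ℓ−1), product (−1)^124 = +1.
Check: (33/133) = +1 by Zolotarev.

+1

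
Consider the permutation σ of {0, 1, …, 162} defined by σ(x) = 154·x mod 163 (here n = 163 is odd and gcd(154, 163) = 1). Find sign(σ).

Start at x=138: 138 → 62 → 94 → 132 → 116 → 97 → 105 → … (one orbit).
Cycle type of π: 162 + 1; total 2 cycles.
sign(π) = (−1)^{n − #cycles} = (−1)^{163−2} = (−1)^161 = -1.

-1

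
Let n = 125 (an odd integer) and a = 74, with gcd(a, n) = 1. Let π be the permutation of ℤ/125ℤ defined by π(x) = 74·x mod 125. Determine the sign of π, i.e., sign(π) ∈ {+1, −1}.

+1

Trace 101: π^k(101) = [101, 99, 76, 124, 51, 24, 26] for k=0..6.
Cycle lengths of π_74 on ℤ/125ℤ: [10, 10, 10, 10, 10, 10, 10, 10, 10, 10, 2, 2, 2, 2, 2, 2, 2, 2, 2, 2, 2, 2, 1]; 23 cycles in total.
Σ(ℓ_i−1) = 125−23 = 102; sign = (−1)^102 = +1.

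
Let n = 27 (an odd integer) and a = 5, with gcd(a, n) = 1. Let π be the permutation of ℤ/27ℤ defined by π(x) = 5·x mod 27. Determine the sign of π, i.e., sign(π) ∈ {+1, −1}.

Start at x=14: 14 → 16 → 26 → 22 → 2 → 10 → 23 → … (one orbit).
π_5 has 4 disjoint cycles with lengths [18, 6, 2, 1] on {0,…,26}.
Σ(ℓ_i−1) = 27−4 = 23; sign = (−1)^23 = -1.
Via Zolotarev, sign(π_{5}) = (5|27) = -1.

-1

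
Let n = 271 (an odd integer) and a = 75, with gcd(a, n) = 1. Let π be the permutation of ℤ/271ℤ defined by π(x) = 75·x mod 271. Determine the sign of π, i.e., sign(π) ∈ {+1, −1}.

Trace 128: π^k(128) = [128, 115, 224, 269, 121, 132, 144] for k=0..6.
2 cycles of lengths [270, 1].
sign(π) = (−1)^{n − #cycles} = (−1)^{271−2} = (−1)^269 = -1.

-1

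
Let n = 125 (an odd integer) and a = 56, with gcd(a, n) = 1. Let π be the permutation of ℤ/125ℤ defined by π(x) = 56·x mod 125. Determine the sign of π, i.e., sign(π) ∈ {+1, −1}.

Start at x=86: 86 → 66 → 71 → 101 → 31 → 111 → 91 → … (one orbit).
Cycle lengths of π_56 on ℤ/125ℤ: [25, 25, 25, 25, 5, 5, 5, 5, 1, 1, 1, 1, 1]; 13 cycles in total.
Σ(ℓ_i−1) = 125−13 = 112; sign = (−1)^112 = +1.

+1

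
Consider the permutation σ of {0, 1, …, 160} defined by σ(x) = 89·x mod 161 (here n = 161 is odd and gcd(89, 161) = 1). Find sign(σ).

Trace 125: π^k(125) = [125, 16, 136, 29, 5, 123, 160] for k=0..6.
Decompose π into cycles: lengths [66, 66, 22, 6, 1] (5 cycles, including the fixed point 0).
sign(π) = (−1)^{n − #cycles} = (−1)^{161−5} = (−1)^156 = +1.
(89|161)_J = +1 (Zolotarev's lemma cross-check).

+1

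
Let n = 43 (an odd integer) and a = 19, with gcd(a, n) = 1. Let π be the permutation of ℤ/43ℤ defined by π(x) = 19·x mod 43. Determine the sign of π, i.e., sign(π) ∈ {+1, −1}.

Orbit of 35 under x↦19x: [35, 20, 36, 39, 10, 18, 41]… (length divides ord_43(19)).
Cycle lengths of π_19 on ℤ/43ℤ: [42, 1]; 2 cycles in total.
2 cycles on 43: each ℓ→(−1)^(ℓ−1), product (−1)^41 = -1.

-1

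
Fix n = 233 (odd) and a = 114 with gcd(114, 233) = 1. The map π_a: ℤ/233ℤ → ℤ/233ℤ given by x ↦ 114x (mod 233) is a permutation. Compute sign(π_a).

-1

Start at x=52: 52 → 103 → 92 → 3 → 109 → 77 → 157 → … (one orbit).
Cycle lengths of π_114 on ℤ/233ℤ: [232, 1]; 2 cycles in total.
n − c = 233 − 2 = 231; sign = (−1)^231 = -1.
The Jacobi symbol (114|233) = -1 (Zolotarev) agrees.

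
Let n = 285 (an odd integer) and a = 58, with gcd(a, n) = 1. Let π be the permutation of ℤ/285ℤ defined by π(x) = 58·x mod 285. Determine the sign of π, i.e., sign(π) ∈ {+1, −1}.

Start at x=1: 1 → 58 → 229 → 172 → 1 (one orbit).
The orbit structure of x ↦ 58x mod 285: 114 orbits of sizes [4, 4, 4, 4, 4, 4, 4, 4, 4, 4, 4, 4, 4, 4, 4, 4, 4, 4, 4, 4, 4, 4, 4, 4, 4, 4, 4, 4, 4, 4, 4, 4, 4, 4, 4, 4, 4, 4, 4, 4, 4, 4, 4, 4, 4, 4, 4, 4, 4, 4, 4, 4, 4, 4, 4, 4, 4, 1, 1, 1, 1, 1, 1, 1, 1, 1, 1, 1, 1, 1, 1, 1, 1, 1, 1, 1, 1, 1, 1, 1, 1, 1, 1, 1, 1, 1, 1, 1, 1, 1, 1, 1, 1, 1, 1, 1, 1, 1, 1, 1, 1, 1, 1, 1, 1, 1, 1, 1, 1, 1, 1, 1, 1, 1].
114 cycles on 285: each ℓ→(−1)^(ℓ−1), product (−1)^171 = -1.
Check: (58/285) = -1 by Zolotarev.

-1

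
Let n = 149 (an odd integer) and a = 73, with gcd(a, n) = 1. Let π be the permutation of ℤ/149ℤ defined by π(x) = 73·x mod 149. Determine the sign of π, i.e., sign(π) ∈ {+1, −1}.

Orbit of 140 under x↦73x: [140, 88, 17, 49, 1, 73, 114]… (length divides ord_149(73)).
5 cycles of lengths [37, 37, 37, 37, 1].
sign(π) = (−1)^{n − #cycles} = (−1)^{149−5} = (−1)^144 = +1.
Zolotarev: (73|149) = +1, matching the cycle-count sign.

+1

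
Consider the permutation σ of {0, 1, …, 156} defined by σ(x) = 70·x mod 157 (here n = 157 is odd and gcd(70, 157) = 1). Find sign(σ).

-1

Orbit of 11 under x↦70x: [11, 142, 49, 133, 47, 150, 138]… (length divides ord_157(70)).
Decompose π into cycles: lengths [156, 1] (2 cycles, including the fixed point 0).
Σ(ℓ_i−1) = 157−2 = 155; sign = (−1)^155 = -1.
(70|157)_J = -1 (Zolotarev's lemma cross-check).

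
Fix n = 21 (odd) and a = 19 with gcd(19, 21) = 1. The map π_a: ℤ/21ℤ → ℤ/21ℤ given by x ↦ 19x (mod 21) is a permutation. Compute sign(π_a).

Orbit of 10 under x↦19x: [10, 1, 19, 4, 13, 16]… (length divides ord_21(19)).
The orbit structure of x ↦ 19x mod 21: 6 orbits of sizes [6, 6, 6, 1, 1, 1].
sign(π) = (−1)^{n − #cycles} = (−1)^{21−6} = (−1)^15 = -1.
Zolotarev: (19|21) = -1, matching the cycle-count sign.

-1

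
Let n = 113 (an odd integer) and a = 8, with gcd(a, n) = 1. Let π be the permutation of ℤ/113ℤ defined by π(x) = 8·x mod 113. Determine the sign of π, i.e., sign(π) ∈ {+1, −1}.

+1

Start at x=57: 57 → 4 → 32 → 30 → 14 → 112 → 105 → … (one orbit).
Decompose π into cycles: lengths [28, 28, 28, 28, 1] (5 cycles, including the fixed point 0).
Σ(ℓ_i−1) = 113−5 = 108; sign = (−1)^108 = +1.
The Jacobi symbol (8|113) = +1 (Zolotarev) agrees.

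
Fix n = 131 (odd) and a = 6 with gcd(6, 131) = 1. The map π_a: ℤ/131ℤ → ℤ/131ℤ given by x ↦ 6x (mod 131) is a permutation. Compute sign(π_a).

Orbit of 17 under x↦6x: [17, 102, 88, 4, 24, 13, 78]… (length divides ord_131(6)).
Cycle lengths of π_6 on ℤ/131ℤ: [130, 1]; 2 cycles in total.
n − c = 131 − 2 = 129; sign = (−1)^129 = -1.

-1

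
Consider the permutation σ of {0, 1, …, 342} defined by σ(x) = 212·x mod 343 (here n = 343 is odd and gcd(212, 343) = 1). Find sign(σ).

+1

Start at x=25: 25 → 155 → 275 → 333 → 281 → 233 → 4 → … (one orbit).
Cycle type of π: 147×2 + 21×2 + 3×2 + 1; total 7 cycles.
sign(π) = (−1)^{n − #cycles} = (−1)^{343−7} = (−1)^336 = +1.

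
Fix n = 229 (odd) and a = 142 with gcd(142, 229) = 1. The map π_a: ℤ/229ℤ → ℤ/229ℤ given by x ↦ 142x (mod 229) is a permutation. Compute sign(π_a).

-1

Trace 218: π^k(218) = [218, 41, 97, 34, 19, 179, 228] for k=0..6.
2 cycles of lengths [228, 1].
Σ(ℓ_i−1) = 229−2 = 227; sign = (−1)^227 = -1.
Zolotarev: (142|229) = -1, matching the cycle-count sign.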